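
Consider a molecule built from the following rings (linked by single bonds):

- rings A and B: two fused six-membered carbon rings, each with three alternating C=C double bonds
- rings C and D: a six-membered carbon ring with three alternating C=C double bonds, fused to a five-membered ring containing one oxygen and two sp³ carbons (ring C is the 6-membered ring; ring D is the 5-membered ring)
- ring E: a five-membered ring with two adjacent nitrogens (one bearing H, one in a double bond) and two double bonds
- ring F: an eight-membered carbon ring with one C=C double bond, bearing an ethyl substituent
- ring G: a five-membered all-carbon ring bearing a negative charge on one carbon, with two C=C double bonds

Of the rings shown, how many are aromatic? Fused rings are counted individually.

Rings A and B form a fused bicyclic system with 10 sp² atoms and 10 π electrons from ring double bonds. 10 = 4(2)+2, so the system is aromatic and both rings count as aromatic (naphthalene).
Ring C is fully conjugated (every ring atom contributes a p orbital); 3 ring double bonds give 6 π electrons. That satisfies 4n+2 with n=1, so ring C is aromatic (benzene ring).
Ring D has two sp³ carbons, so it is not fully conjugated — not aromatic (oxolane ring).
Ring E is planar and fully conjugated; 2 ring double bonds (4 π electrons) plus a heteroatom lone pair (2) give 6 π electrons. Since 6 = 4n+2 (n=1), ring E is aromatic (pyrazole).
Ring F has six sp³ carbons, so it is not fully conjugated — not aromatic (cyclooctene).
Ring G is planar and fully conjugated; 2 ring double bonds (4 π electrons) plus the carbanion lone pair (2) give 6 π electrons. 6 = 4(1)+2, so ring G is aromatic (cyclopentadienyl anion).
Aromatic: A, B, C, E, G. Total: 5.

5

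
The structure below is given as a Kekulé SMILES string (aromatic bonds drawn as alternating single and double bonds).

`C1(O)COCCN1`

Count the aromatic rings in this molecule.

The SMILES encodes a six-membered saturated ring with an oxygen and an N–H nitrogen at positions 1 and 4.
The 6-membered ring with one oxygen and one N–H (1,4) has only sp³ atoms, so it is not fully conjugated — not aromatic (morpholine).

0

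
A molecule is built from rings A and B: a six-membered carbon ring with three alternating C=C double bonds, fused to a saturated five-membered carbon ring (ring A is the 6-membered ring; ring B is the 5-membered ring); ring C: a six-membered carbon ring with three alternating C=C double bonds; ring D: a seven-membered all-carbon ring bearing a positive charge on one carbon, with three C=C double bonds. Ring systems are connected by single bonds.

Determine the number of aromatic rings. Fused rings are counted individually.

Ring A is planar and fully conjugated; 3 ring double bonds give 6 π electrons. Since 6 = 4n+2 (n=1), ring A is aromatic (benzene ring).
Ring B has three sp³ carbons, so it is not fully conjugated — not aromatic (cyclopentane ring).
Ring C is fully conjugated (every ring atom contributes a p orbital); 3 ring double bonds give 6 π electrons. Since 6 = 4n+2 (n=1), ring C is aromatic (benzene).
Ring D is fully conjugated (every ring atom contributes a p orbital); 3 ring double bonds (6 π electrons) plus the carbocation's empty p orbital (0, but keeps the ring conjugated) give 6 π electrons. Since 6 = 4n+2 (n=1), ring D is aromatic (tropylium cation).
Aromatic: A, C, D. Total: 3.

3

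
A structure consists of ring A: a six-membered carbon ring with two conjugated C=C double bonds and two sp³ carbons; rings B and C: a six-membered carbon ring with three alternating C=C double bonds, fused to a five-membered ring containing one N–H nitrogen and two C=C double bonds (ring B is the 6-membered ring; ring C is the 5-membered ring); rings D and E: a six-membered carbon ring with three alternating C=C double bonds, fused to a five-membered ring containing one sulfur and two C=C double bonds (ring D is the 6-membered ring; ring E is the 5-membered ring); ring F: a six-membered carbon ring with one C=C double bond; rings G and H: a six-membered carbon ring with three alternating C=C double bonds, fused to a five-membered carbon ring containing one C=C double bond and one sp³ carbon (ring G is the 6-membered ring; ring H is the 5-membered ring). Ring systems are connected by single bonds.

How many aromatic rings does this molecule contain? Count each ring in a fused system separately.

Ring A has two sp³ carbons, so it is not fully conjugated — not aromatic (1,3-cyclohexadiene).
Rings B and C form a fused bicyclic system (with one N–H) with 9 sp² atoms and 10 π electrons from ring double bonds plus a heteroatom lone pair. 10 = 4(2)+2, so the system is aromatic and both rings count as aromatic (indole).
Rings D and E form a fused bicyclic system (with one sulfur) with 9 sp² atoms and 10 π electrons from ring double bonds plus a heteroatom lone pair. 10 = 4(2)+2, so the system is aromatic and both rings count as aromatic (benzothiophene).
Ring F has four sp³ carbons, so it is not fully conjugated — not aromatic (cyclohexene).
Ring G is planar and fully conjugated; 3 ring double bonds give 6 π electrons. That satisfies 4n+2 with n=1, so ring G is aromatic (benzene ring).
Ring H has one sp³ carbon, so it is not fully conjugated — not aromatic (cyclopentene ring).
Aromatic: B, C, D, E, G. Total: 5.

5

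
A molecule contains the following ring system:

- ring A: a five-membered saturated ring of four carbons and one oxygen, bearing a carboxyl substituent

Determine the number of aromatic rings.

0

Ring A has only sp³ atoms, so it is not fully conjugated — not aromatic (tetrahydrofuran).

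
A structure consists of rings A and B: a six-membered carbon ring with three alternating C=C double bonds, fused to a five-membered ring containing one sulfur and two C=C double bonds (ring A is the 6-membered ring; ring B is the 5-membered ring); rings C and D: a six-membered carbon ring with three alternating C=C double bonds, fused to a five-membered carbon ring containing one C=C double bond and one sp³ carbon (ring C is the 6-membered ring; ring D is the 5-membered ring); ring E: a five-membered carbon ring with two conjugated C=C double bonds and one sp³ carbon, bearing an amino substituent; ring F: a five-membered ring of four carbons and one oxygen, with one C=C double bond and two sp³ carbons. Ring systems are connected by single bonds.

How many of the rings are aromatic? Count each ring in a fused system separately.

Rings A and B form a fused bicyclic system (with one sulfur) with 9 sp² atoms and 10 π electrons from ring double bonds plus a heteroatom lone pair. 10 = 4(2)+2, so the system is aromatic and both rings count as aromatic (benzothiophene).
Ring C is fully conjugated (every ring atom contributes a p orbital); 3 ring double bonds give 6 π electrons. Since 6 = 4n+2 (n=1), ring C is aromatic (benzene ring).
Ring D has one sp³ carbon, so it is not fully conjugated — not aromatic (cyclopentene ring).
Ring E has one sp³ carbon, so it is not fully conjugated — not aromatic (cyclopentadiene).
Ring F has two sp³ carbons, so it is not fully conjugated — not aromatic (2,3-dihydrofuran).
Aromatic: A, B, C. Total: 3.

3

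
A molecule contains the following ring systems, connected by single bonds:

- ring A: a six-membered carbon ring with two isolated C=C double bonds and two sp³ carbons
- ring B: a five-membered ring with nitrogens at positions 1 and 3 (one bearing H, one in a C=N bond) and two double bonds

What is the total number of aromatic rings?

1

Ring A has two sp³ carbons, so it is not fully conjugated — not aromatic (1,4-cyclohexadiene).
Ring B is planar and fully conjugated; 2 ring double bonds (4 π electrons) plus a heteroatom lone pair (2) give 6 π electrons. That satisfies 4n+2 with n=1, so ring B is aromatic (imidazole).
Aromatic: B. Total: 1.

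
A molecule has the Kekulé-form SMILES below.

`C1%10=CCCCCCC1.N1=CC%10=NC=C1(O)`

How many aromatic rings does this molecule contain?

1

The SMILES encodes an eight-membered carbon ring with one C=C double bond; a six-membered ring with nitrogens at positions 1 and 4 and three alternating double bonds.
The 8-membered ring has six sp³ carbons, so it is not fully conjugated — not aromatic (cyclooctene).
The 6-membered ring with two nitrogens (1,4) is planar and fully conjugated; 3 ring double bonds give 6 π electrons. Since 6 = 4n+2 (n=1), it is aromatic (pyrazine).
1 of the 2 rings is aromatic. Total: 1.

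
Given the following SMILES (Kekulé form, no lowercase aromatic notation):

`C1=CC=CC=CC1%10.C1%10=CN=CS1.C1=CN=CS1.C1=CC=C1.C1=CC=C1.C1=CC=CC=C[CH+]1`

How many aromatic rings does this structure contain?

3

The SMILES encodes a seven-membered carbon ring with three C=C double bonds and one sp³ carbon; a five-membered ring with a sulfur at position 1 and a nitrogen at position 3 (in a C=N bond), with two double bonds; a five-membered ring with a sulfur at position 1 and a nitrogen at position 3 (in a C=N bond), with two double bonds; a four-membered carbon ring with two alternating C=C double bonds; a four-membered carbon ring with two alternating C=C double bonds; a seven-membered all-carbon ring bearing a positive charge on one carbon, with three C=C double bonds.
The 7-membered ring has one sp³ carbon, so it is not fully conjugated — not aromatic (cycloheptatriene).
The 5-membered ring with one sulfur and one =N– has a continuous p-orbital overlap around the ring; 2 ring double bonds (4 π electrons) plus a heteroatom lone pair (2) give 6 π electrons. That satisfies 4n+2 with n=1, so it is aromatic (thiazole).
The second 5-membered ring with one sulfur and one =N– has a continuous p-orbital overlap around the ring; 2 ring double bonds (4 π electrons) plus a heteroatom lone pair (2) give 6 π electrons. Since 6 = 4n+2 (n=1), it is aromatic (thiazole).
The 4-membered ring has only sp² ring atoms; a planar conformation would have a fully conjugated π system of 4 electrons. But 4 = 4(1), which is 4n not 4n+2, so it is not aromatic (cyclobutadiene) — cyclobutadiene is antiaromatic and distorts to a rectangle.
The second 4-membered ring has only sp² ring atoms; a planar conformation would have a fully conjugated π system of 4 electrons. But 4 = 4(1), which is 4n not 4n+2, so it is not aromatic (cyclobutadiene) — cyclobutadiene is antiaromatic and distorts to a rectangle.
The second 7-membered ring has a continuous p-orbital overlap around the ring; 3 ring double bonds (6 π electrons) plus the carbocation's empty p orbital (0, but keeps the ring conjugated) give 6 π electrons. Since 6 = 4n+2 (n=1), it is aromatic (tropylium cation).
3 of the 6 rings are aromatic. Total: 3.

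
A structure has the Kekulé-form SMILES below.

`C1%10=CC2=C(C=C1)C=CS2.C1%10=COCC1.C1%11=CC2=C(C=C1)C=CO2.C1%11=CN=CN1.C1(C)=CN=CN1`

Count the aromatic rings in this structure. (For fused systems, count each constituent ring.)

The SMILES encodes a six-membered carbon ring with three alternating C=C double bonds, fused to a five-membered ring containing one sulfur and two C=C double bonds; a five-membered ring of four carbons and one oxygen, with one C=C double bond and two sp³ carbons; a six-membered carbon ring with three alternating C=C double bonds, fused to a five-membered ring containing one oxygen and two C=C double bonds; a five-membered ring with nitrogens at positions 1 and 3 (one bearing H, one in a C=N bond) and two double bonds; a five-membered ring with nitrogens at positions 1 and 3 (one bearing H, one in a C=N bond) and two double bonds.
The fused 6/5-membered bicyclic (with one sulfur) is a single π system with 9 sp² atoms and 10 π electrons from ring double bonds plus a heteroatom lone pair. 10 = 4(2)+2, so the system is aromatic and both rings count as aromatic (benzothiophene).
The 5-membered ring with one oxygen has two sp³ carbons, so it is not fully conjugated — not aromatic (2,3-dihydrofuran).
The fused 6/5-membered bicyclic (with one oxygen) is a single π system with 9 sp² atoms and 10 π electrons from ring double bonds plus a heteroatom lone pair. 10 = 4(2)+2, so the system is aromatic and both rings count as aromatic (benzofuran).
The 5-membered ring with two nitrogens (one N–H, one =N–) is planar and fully conjugated; 2 ring double bonds (4 π electrons) plus a heteroatom lone pair (2) give 6 π electrons. That satisfies 4n+2 with n=1, so it is aromatic (imidazole).
The second 5-membered ring with two nitrogens (one N–H, one =N–) is planar and fully conjugated; 2 ring double bonds (4 π electrons) plus a heteroatom lone pair (2) give 6 π electrons. Since 6 = 4n+2 (n=1), it is aromatic (imidazole).
6 of the 7 rings are aromatic. Total: 6.

6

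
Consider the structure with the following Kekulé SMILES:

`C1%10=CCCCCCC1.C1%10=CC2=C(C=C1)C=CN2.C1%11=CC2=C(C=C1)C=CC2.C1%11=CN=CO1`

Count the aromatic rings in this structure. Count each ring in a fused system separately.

4

The SMILES encodes an eight-membered carbon ring with one C=C double bond; a six-membered carbon ring with three alternating C=C double bonds, fused to a five-membered ring containing one N–H nitrogen and two C=C double bonds; a six-membered carbon ring with three alternating C=C double bonds, fused to a five-membered carbon ring containing one C=C double bond and one sp³ carbon; a five-membered ring with an oxygen at position 1 and a nitrogen at position 3 (in a C=N bond), with two double bonds.
The 8-membered ring has six sp³ carbons, so it is not fully conjugated — not aromatic (cyclooctene).
The fused 6/5-membered bicyclic (with one N–H) is a single π system with 9 sp² atoms and 10 π electrons from ring double bonds plus a heteroatom lone pair. 10 = 4(2)+2, so the system is aromatic and both rings count as aromatic (indole).
The 6-membered ring is fully conjugated (every ring atom contributes a p orbital); 3 ring double bonds give 6 π electrons. Since 6 = 4n+2 (n=1), it is aromatic (benzene ring).
The 5-membered ring has one sp³ carbon, so it is not fully conjugated — not aromatic (cyclopentene ring).
The 5-membered ring with one oxygen and one =N– has a continuous p-orbital overlap around the ring; 2 ring double bonds (4 π electrons) plus a heteroatom lone pair (2) give 6 π electrons. That satisfies 4n+2 with n=1, so it is aromatic (oxazole).
4 of the 6 rings are aromatic. Total: 4.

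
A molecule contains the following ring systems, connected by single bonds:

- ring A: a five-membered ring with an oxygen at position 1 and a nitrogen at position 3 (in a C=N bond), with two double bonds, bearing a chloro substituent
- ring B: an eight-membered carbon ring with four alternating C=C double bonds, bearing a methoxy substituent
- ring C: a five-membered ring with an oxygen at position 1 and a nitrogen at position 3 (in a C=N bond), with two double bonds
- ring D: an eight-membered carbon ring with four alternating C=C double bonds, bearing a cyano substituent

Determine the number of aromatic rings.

2

Ring A has a continuous p-orbital overlap around the ring; 2 ring double bonds (4 π electrons) plus a heteroatom lone pair (2) give 6 π electrons. That satisfies 4n+2 with n=1, so ring A is aromatic (oxazole).
Ring B has only sp² ring atoms; a planar conformation would have a fully conjugated π system of 8 electrons. But 8 = 4(2), which is 4n not 4n+2, so ring B is not aromatic (cyclooctatetraene) — cyclooctatetraene distorts into a non-planar tub to avoid antiaromaticity.
Ring C is fully conjugated (every ring atom contributes a p orbital); 2 ring double bonds (4 π electrons) plus a heteroatom lone pair (2) give 6 π electrons. That satisfies 4n+2 with n=1, so ring C is aromatic (oxazole).
Ring D has only sp² ring atoms; a planar conformation would have a fully conjugated π system of 8 electrons. But 8 = 4(2), which is 4n not 4n+2, so ring D is not aromatic (cyclooctatetraene) — cyclooctatetraene distorts into a non-planar tub to avoid antiaromaticity.
Aromatic: A, C. Total: 2.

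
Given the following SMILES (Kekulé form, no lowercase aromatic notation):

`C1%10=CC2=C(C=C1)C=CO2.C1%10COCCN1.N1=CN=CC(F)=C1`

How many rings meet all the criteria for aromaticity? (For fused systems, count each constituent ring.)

The SMILES encodes a six-membered carbon ring with three alternating C=C double bonds, fused to a five-membered ring containing one oxygen and two C=C double bonds; a six-membered saturated ring with an oxygen and an N–H nitrogen at positions 1 and 4; a six-membered ring with nitrogens at positions 1 and 3 and three alternating double bonds.
The fused 6/5-membered bicyclic (with one oxygen) is a single π system with 9 sp² atoms and 10 π electrons from ring double bonds plus a heteroatom lone pair. 10 = 4(2)+2, so the system is aromatic and both rings count as aromatic (benzofuran).
The 6-membered ring with one oxygen and one N–H (1,4) has only sp³ atoms, so it is not fully conjugated — not aromatic (morpholine).
The 6-membered ring with two nitrogens (1,3) is planar and fully conjugated; 3 ring double bonds give 6 π electrons. That satisfies 4n+2 with n=1, so it is aromatic (pyrimidine).
3 of the 4 rings are aromatic. Total: 3.

3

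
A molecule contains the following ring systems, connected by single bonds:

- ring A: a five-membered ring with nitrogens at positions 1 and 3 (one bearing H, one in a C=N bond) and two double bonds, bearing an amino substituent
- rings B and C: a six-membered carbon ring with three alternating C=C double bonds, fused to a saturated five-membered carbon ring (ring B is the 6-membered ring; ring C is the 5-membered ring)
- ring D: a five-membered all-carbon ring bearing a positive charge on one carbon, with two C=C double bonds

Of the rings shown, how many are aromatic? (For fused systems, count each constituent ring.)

2

Ring A is planar and fully conjugated; 2 ring double bonds (4 π electrons) plus a heteroatom lone pair (2) give 6 π electrons. 6 = 4(1)+2, so ring A is aromatic (imidazole).
Ring B is fully conjugated (every ring atom contributes a p orbital); 3 ring double bonds give 6 π electrons. Since 6 = 4n+2 (n=1), ring B is aromatic (benzene ring).
Ring C has three sp³ carbons, so it is not fully conjugated — not aromatic (cyclopentane ring).
Ring D has only sp² ring atoms; a planar conformation would have a fully conjugated π system of 4 electrons. But 4 = 4(1), which is 4n not 4n+2, so ring D is not aromatic (cyclopentadienyl cation).
Aromatic: A, B. Total: 2.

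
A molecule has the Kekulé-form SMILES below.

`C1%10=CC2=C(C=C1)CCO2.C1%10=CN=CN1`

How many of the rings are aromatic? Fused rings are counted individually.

2

The SMILES encodes a six-membered carbon ring with three alternating C=C double bonds, fused to a five-membered ring containing one oxygen and two sp³ carbons; a five-membered ring with nitrogens at positions 1 and 3 (one bearing H, one in a C=N bond) and two double bonds.
The 6-membered ring is planar and fully conjugated; 3 ring double bonds give 6 π electrons. That satisfies 4n+2 with n=1, so it is aromatic (benzene ring).
The 5-membered ring with one oxygen has two sp³ carbons, so it is not fully conjugated — not aromatic (oxolane ring).
The 5-membered ring with two nitrogens (one N–H, one =N–) is fully conjugated (every ring atom contributes a p orbital); 2 ring double bonds (4 π electrons) plus a heteroatom lone pair (2) give 6 π electrons. That satisfies 4n+2 with n=1, so it is aromatic (imidazole).
2 of the 3 rings are aromatic. Total: 2.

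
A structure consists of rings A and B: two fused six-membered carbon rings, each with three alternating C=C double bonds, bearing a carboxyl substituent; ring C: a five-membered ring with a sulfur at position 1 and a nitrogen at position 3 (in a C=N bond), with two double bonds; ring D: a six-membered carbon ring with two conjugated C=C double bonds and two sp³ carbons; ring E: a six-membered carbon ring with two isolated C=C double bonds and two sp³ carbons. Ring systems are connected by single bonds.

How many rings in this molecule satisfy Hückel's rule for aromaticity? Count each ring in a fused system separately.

Rings A and B form a fused bicyclic system with 10 sp² atoms and 10 π electrons from ring double bonds. 10 = 4(2)+2, so the system is aromatic and both rings count as aromatic (naphthalene).
Ring C is fully conjugated (every ring atom contributes a p orbital); 2 ring double bonds (4 π electrons) plus a heteroatom lone pair (2) give 6 π electrons. That satisfies 4n+2 with n=1, so ring C is aromatic (thiazole).
Ring D has two sp³ carbons, so it is not fully conjugated — not aromatic (1,3-cyclohexadiene).
Ring E has two sp³ carbons, so it is not fully conjugated — not aromatic (1,4-cyclohexadiene).
Aromatic: A, B, C. Total: 3.

3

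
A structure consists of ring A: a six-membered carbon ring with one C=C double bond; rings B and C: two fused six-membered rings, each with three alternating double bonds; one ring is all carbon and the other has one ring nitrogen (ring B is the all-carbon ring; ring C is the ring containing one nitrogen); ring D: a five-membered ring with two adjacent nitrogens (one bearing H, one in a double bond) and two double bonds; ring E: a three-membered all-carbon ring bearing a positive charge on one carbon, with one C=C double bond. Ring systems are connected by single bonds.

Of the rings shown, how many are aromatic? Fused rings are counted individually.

Ring A has four sp³ carbons, so it is not fully conjugated — not aromatic (cyclohexene).
Rings B and C form a fused bicyclic system (with one nitrogen) with 10 sp² atoms and 10 π electrons from ring double bonds. 10 = 4(2)+2, so the system is aromatic and both rings count as aromatic (quinoline).
Ring D is fully conjugated (every ring atom contributes a p orbital); 2 ring double bonds (4 π electrons) plus a heteroatom lone pair (2) give 6 π electrons. Since 6 = 4n+2 (n=1), ring D is aromatic (pyrazole).
Ring E is fully conjugated (every ring atom contributes a p orbital); 1 ring double bond (2 π electrons) plus the carbocation's empty p orbital (0, but keeps the ring conjugated) give 2 π electrons. Since 2 = 4n+2 (n=0), ring E is aromatic (cyclopropenyl cation).
Aromatic: B, C, D, E. Total: 4.

4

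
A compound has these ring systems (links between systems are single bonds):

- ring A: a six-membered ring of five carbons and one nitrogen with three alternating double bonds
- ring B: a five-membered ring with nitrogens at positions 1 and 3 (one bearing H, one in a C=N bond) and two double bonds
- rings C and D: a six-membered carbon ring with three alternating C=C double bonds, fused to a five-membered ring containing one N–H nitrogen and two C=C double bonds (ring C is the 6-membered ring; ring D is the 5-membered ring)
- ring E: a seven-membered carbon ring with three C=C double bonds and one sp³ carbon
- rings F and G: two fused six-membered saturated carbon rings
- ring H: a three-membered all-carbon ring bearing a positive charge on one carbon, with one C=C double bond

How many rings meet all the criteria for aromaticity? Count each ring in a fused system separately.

5

Ring A has a continuous p-orbital overlap around the ring; 3 ring double bonds give 6 π electrons. That satisfies 4n+2 with n=1, so ring A is aromatic (pyridine).
Ring B is planar and fully conjugated; 2 ring double bonds (4 π electrons) plus a heteroatom lone pair (2) give 6 π electrons. Since 6 = 4n+2 (n=1), ring B is aromatic (imidazole).
Rings C and D form a fused bicyclic system (with one N–H) with 9 sp² atoms and 10 π electrons from ring double bonds plus a heteroatom lone pair. 10 = 4(2)+2, so the system is aromatic and both rings count as aromatic (indole).
Ring E has one sp³ carbon, so it is not fully conjugated — not aromatic (cycloheptatriene).
Ring F has only sp³ atoms, so it is not fully conjugated — not aromatic (cyclohexane ring).
Ring G has only sp³ atoms, so it is not fully conjugated — not aromatic (cyclohexane ring).
Ring H has a continuous p-orbital overlap around the ring; 1 ring double bond (2 π electrons) plus the carbocation's empty p orbital (0, but keeps the ring conjugated) give 2 π electrons. 2 = 4(0)+2, so ring H is aromatic (cyclopropenyl cation).
Aromatic: A, B, C, D, H. Total: 5.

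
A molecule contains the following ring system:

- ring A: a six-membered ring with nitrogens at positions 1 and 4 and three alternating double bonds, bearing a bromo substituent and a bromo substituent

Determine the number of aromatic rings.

1

Ring A has a continuous p-orbital overlap around the ring; 3 ring double bonds give 6 π electrons. That satisfies 4n+2 with n=1, so ring A is aromatic (pyrazine).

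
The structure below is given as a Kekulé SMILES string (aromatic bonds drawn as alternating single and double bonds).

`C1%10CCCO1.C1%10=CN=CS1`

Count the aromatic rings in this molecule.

1

The SMILES encodes a five-membered saturated ring of four carbons and one oxygen; a five-membered ring with a sulfur at position 1 and a nitrogen at position 3 (in a C=N bond), with two double bonds.
The 5-membered ring with one oxygen has only sp³ atoms, so it is not fully conjugated — not aromatic (tetrahydrofuran).
The 5-membered ring with one sulfur and one =N– has a continuous p-orbital overlap around the ring; 2 ring double bonds (4 π electrons) plus a heteroatom lone pair (2) give 6 π electrons. 6 = 4(1)+2, so it is aromatic (thiazole).
1 of the 2 rings is aromatic. Total: 1.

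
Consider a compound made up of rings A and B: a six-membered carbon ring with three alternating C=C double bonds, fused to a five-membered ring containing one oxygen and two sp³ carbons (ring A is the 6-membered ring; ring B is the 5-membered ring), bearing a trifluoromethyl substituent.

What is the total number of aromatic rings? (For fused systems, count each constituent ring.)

1

Ring A is planar and fully conjugated; 3 ring double bonds give 6 π electrons. 6 = 4(1)+2, so ring A is aromatic (benzene ring).
Ring B has two sp³ carbons, so it is not fully conjugated — not aromatic (oxolane ring).
Aromatic: A. Total: 1.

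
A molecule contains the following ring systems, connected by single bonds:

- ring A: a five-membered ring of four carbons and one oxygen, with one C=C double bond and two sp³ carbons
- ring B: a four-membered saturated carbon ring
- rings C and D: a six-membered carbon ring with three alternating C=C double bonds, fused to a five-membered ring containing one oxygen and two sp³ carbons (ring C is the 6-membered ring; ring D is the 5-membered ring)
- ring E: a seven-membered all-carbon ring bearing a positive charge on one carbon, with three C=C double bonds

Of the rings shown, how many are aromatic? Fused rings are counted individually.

Ring A has two sp³ carbons, so it is not fully conjugated — not aromatic (2,3-dihydrofuran).
Ring B has only sp³ atoms, so it is not fully conjugated — not aromatic (cyclobutane).
Ring C is planar and fully conjugated; 3 ring double bonds give 6 π electrons. That satisfies 4n+2 with n=1, so ring C is aromatic (benzene ring).
Ring D has two sp³ carbons, so it is not fully conjugated — not aromatic (oxolane ring).
Ring E is fully conjugated (every ring atom contributes a p orbital); 3 ring double bonds (6 π electrons) plus the carbocation's empty p orbital (0, but keeps the ring conjugated) give 6 π electrons. Since 6 = 4n+2 (n=1), ring E is aromatic (tropylium cation).
Aromatic: C, E. Total: 2.

2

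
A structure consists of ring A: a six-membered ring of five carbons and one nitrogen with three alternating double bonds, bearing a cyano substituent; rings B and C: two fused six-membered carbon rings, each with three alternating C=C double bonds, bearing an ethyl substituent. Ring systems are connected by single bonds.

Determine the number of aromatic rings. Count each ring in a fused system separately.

Ring A has a continuous p-orbital overlap around the ring; 3 ring double bonds give 6 π electrons. 6 = 4(1)+2, so ring A is aromatic (pyridine).
Rings B and C form a fused bicyclic system with 10 sp² atoms and 10 π electrons from ring double bonds. 10 = 4(2)+2, so the system is aromatic and both rings count as aromatic (naphthalene).
Aromatic: A, B, C. Total: 3.

3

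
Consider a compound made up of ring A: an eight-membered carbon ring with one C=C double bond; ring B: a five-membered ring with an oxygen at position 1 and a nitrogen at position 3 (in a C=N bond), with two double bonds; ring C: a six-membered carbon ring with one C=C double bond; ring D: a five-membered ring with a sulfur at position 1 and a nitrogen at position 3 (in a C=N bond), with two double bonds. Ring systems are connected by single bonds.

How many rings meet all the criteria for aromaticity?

2

Ring A has six sp³ carbons, so it is not fully conjugated — not aromatic (cyclooctene).
Ring B is planar and fully conjugated; 2 ring double bonds (4 π electrons) plus a heteroatom lone pair (2) give 6 π electrons. That satisfies 4n+2 with n=1, so ring B is aromatic (oxazole).
Ring C has four sp³ carbons, so it is not fully conjugated — not aromatic (cyclohexene).
Ring D is fully conjugated (every ring atom contributes a p orbital); 2 ring double bonds (4 π electrons) plus a heteroatom lone pair (2) give 6 π electrons. That satisfies 4n+2 with n=1, so ring D is aromatic (thiazole).
Aromatic: B, D. Total: 2.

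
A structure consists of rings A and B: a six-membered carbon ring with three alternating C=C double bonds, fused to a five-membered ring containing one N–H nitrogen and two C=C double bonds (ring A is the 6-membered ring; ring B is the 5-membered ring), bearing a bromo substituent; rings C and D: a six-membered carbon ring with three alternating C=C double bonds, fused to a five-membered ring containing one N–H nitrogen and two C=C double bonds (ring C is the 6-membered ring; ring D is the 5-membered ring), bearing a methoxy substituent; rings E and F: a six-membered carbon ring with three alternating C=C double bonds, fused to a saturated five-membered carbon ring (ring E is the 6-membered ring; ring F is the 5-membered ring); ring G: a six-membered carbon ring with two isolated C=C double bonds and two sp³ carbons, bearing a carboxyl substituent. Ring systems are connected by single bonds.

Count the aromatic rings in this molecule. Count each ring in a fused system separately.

5

Rings A and B form a fused bicyclic system (with one N–H) with 9 sp² atoms and 10 π electrons from ring double bonds plus a heteroatom lone pair. 10 = 4(2)+2, so the system is aromatic and both rings count as aromatic (indole).
Rings C and D form a fused bicyclic system (with one N–H) with 9 sp² atoms and 10 π electrons from ring double bonds plus a heteroatom lone pair. 10 = 4(2)+2, so the system is aromatic and both rings count as aromatic (indole).
Ring E is planar and fully conjugated; 3 ring double bonds give 6 π electrons. That satisfies 4n+2 with n=1, so ring E is aromatic (benzene ring).
Ring F has three sp³ carbons, so it is not fully conjugated — not aromatic (cyclopentane ring).
Ring G has two sp³ carbons, so it is not fully conjugated — not aromatic (1,4-cyclohexadiene).
Aromatic: A, B, C, D, E. Total: 5.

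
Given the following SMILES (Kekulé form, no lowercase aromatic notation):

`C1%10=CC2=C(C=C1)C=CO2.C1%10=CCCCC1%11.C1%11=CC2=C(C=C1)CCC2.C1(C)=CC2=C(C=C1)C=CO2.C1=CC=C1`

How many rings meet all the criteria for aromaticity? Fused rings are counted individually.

The SMILES encodes a six-membered carbon ring with three alternating C=C double bonds, fused to a five-membered ring containing one oxygen and two C=C double bonds; a six-membered carbon ring with one C=C double bond; a six-membered carbon ring with three alternating C=C double bonds, fused to a saturated five-membered carbon ring; a six-membered carbon ring with three alternating C=C double bonds, fused to a five-membered ring containing one oxygen and two C=C double bonds; a four-membered carbon ring with two alternating C=C double bonds.
The fused 6/5-membered bicyclic (with one oxygen) is a single π system with 9 sp² atoms and 10 π electrons from ring double bonds plus a heteroatom lone pair. 10 = 4(2)+2, so the system is aromatic and both rings count as aromatic (benzofuran).
The 6-membered ring has four sp³ carbons, so it is not fully conjugated — not aromatic (cyclohexene).
The second 6-membered ring has a continuous p-orbital overlap around the ring; 3 ring double bonds give 6 π electrons. 6 = 4(1)+2, so it is aromatic (benzene ring).
The 5-membered ring has three sp³ carbons, so it is not fully conjugated — not aromatic (cyclopentane ring).
The fused 6/5-membered bicyclic (with one oxygen) is a single π system with 9 sp² atoms and 10 π electrons from ring double bonds plus a heteroatom lone pair. 10 = 4(2)+2, so the system is aromatic and both rings count as aromatic (benzofuran).
The 4-membered ring has only sp² ring atoms; a planar conformation would have a fully conjugated π system of 4 electrons. But 4 = 4(1), which is 4n not 4n+2, so it is not aromatic (cyclobutadiene) — cyclobutadiene is antiaromatic and distorts to a rectangle.
5 of the 8 rings are aromatic. Total: 5.

5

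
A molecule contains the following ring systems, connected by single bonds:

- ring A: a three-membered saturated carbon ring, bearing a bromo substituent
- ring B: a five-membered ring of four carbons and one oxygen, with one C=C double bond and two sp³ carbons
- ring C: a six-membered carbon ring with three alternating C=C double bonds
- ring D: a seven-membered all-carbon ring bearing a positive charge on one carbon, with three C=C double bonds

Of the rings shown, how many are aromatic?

2

Ring A has only sp³ atoms, so it is not fully conjugated — not aromatic (cyclopropane).
Ring B has two sp³ carbons, so it is not fully conjugated — not aromatic (2,3-dihydrofuran).
Ring C is planar and fully conjugated; 3 ring double bonds give 6 π electrons. Since 6 = 4n+2 (n=1), ring C is aromatic (benzene).
Ring D has a continuous p-orbital overlap around the ring; 3 ring double bonds (6 π electrons) plus the carbocation's empty p orbital (0, but keeps the ring conjugated) give 6 π electrons. That satisfies 4n+2 with n=1, so ring D is aromatic (tropylium cation).
Aromatic: C, D. Total: 2.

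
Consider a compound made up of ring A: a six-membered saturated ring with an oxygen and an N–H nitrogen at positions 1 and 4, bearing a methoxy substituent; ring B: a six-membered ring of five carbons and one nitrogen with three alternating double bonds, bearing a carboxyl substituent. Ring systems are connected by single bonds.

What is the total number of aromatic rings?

Ring A has only sp³ atoms, so it is not fully conjugated — not aromatic (morpholine).
Ring B is fully conjugated (every ring atom contributes a p orbital); 3 ring double bonds give 6 π electrons. Since 6 = 4n+2 (n=1), ring B is aromatic (pyridine).
Aromatic: B. Total: 1.

1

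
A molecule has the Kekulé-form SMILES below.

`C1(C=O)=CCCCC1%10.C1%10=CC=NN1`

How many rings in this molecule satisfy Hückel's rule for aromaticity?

1

The SMILES encodes a six-membered carbon ring with one C=C double bond; a five-membered ring with two adjacent nitrogens (one bearing H, one in a double bond) and two double bonds.
The 6-membered ring has four sp³ carbons, so it is not fully conjugated — not aromatic (cyclohexene).
The 5-membered ring with two adjacent nitrogens (one N–H, one =N–) is planar and fully conjugated; 2 ring double bonds (4 π electrons) plus a heteroatom lone pair (2) give 6 π electrons. 6 = 4(1)+2, so it is aromatic (pyrazole).
1 of the 2 rings is aromatic. Total: 1.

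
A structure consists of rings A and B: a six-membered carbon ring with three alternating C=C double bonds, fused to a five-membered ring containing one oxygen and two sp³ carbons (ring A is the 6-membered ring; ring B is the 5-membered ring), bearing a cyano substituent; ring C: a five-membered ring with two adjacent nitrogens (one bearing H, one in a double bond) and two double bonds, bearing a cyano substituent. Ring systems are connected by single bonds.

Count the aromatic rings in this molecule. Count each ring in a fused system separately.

Ring A has a continuous p-orbital overlap around the ring; 3 ring double bonds give 6 π electrons. Since 6 = 4n+2 (n=1), ring A is aromatic (benzene ring).
Ring B has two sp³ carbons, so it is not fully conjugated — not aromatic (oxolane ring).
Ring C has a continuous p-orbital overlap around the ring; 2 ring double bonds (4 π electrons) plus a heteroatom lone pair (2) give 6 π electrons. That satisfies 4n+2 with n=1, so ring C is aromatic (pyrazole).
Aromatic: A, C. Total: 2.

2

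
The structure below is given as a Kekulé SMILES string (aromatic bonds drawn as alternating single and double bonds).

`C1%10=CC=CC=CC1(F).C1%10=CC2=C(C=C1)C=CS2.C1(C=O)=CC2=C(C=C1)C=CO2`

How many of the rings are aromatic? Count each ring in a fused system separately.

4

The SMILES encodes a seven-membered carbon ring with three C=C double bonds and one sp³ carbon; a six-membered carbon ring with three alternating C=C double bonds, fused to a five-membered ring containing one sulfur and two C=C double bonds; a six-membered carbon ring with three alternating C=C double bonds, fused to a five-membered ring containing one oxygen and two C=C double bonds.
The 7-membered ring has one sp³ carbon, so it is not fully conjugated — not aromatic (cycloheptatriene).
The fused 6/5-membered bicyclic (with one sulfur) is a single π system with 9 sp² atoms and 10 π electrons from ring double bonds plus a heteroatom lone pair. 10 = 4(2)+2, so the system is aromatic and both rings count as aromatic (benzothiophene).
The fused 6/5-membered bicyclic (with one oxygen) is a single π system with 9 sp² atoms and 10 π electrons from ring double bonds plus a heteroatom lone pair. 10 = 4(2)+2, so the system is aromatic and both rings count as aromatic (benzofuran).
4 of the 5 rings are aromatic. Total: 4.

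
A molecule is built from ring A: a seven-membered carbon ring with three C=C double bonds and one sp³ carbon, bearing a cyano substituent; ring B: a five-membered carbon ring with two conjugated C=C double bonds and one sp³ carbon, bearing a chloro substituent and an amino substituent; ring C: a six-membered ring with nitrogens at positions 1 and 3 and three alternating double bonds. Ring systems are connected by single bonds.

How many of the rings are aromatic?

Ring A has one sp³ carbon, so it is not fully conjugated — not aromatic (cycloheptatriene).
Ring B has one sp³ carbon, so it is not fully conjugated — not aromatic (cyclopentadiene).
Ring C has a continuous p-orbital overlap around the ring; 3 ring double bonds give 6 π electrons. 6 = 4(1)+2, so ring C is aromatic (pyrimidine).
Aromatic: C. Total: 1.

1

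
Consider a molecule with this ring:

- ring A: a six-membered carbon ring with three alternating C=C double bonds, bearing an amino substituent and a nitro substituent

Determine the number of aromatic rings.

Ring A has a continuous p-orbital overlap around the ring; 3 ring double bonds give 6 π electrons. That satisfies 4n+2 with n=1, so ring A is aromatic (benzene).

1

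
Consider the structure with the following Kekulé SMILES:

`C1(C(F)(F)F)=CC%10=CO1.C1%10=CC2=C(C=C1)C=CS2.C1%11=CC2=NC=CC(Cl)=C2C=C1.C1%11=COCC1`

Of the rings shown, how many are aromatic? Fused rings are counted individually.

The SMILES encodes a five-membered ring of four carbons and one oxygen, with two C=C double bonds; a six-membered carbon ring with three alternating C=C double bonds, fused to a five-membered ring containing one sulfur and two C=C double bonds; two fused six-membered rings, each with three alternating double bonds; one ring is all carbon and the other has one ring nitrogen; a five-membered ring of four carbons and one oxygen, with one C=C double bond and two sp³ carbons.
The 5-membered ring with one oxygen has a continuous p-orbital overlap around the ring; 2 ring double bonds (4 π electrons) plus a heteroatom lone pair (2) give 6 π electrons. That satisfies 4n+2 with n=1, so it is aromatic (furan).
The fused 6/5-membered bicyclic (with one sulfur) is a single π system with 9 sp² atoms and 10 π electrons from ring double bonds plus a heteroatom lone pair. 10 = 4(2)+2, so the system is aromatic and both rings count as aromatic (benzothiophene).
The fused 6/6-membered bicyclic (with one nitrogen) is a single π system with 10 sp² atoms and 10 π electrons from ring double bonds. 10 = 4(2)+2, so the system is aromatic and both rings count as aromatic (quinoline).
The second 5-membered ring with one oxygen has two sp³ carbons, so it is not fully conjugated — not aromatic (2,3-dihydrofuran).
5 of the 6 rings are aromatic. Total: 5.

5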